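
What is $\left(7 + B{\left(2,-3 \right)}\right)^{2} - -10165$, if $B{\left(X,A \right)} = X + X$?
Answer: $10286$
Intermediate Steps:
$B{\left(X,A \right)} = 2 X$
$\left(7 + B{\left(2,-3 \right)}\right)^{2} - -10165 = \left(7 + 2 \cdot 2\right)^{2} - -10165 = \left(7 + 4\right)^{2} + 10165 = 11^{2} + 10165 = 121 + 10165 = 10286$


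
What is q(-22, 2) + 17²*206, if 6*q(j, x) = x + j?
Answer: 178592/3 ≈ 59531.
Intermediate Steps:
q(j, x) = j/6 + x/6 (q(j, x) = (x + j)/6 = (j + x)/6 = j/6 + x/6)
q(-22, 2) + 17²*206 = ((⅙)*(-22) + (⅙)*2) + 17²*206 = (-11/3 + ⅓) + 289*206 = -10/3 + 59534 = 178592/3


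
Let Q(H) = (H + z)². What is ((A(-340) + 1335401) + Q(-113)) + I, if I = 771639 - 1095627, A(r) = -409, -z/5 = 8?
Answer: 1034413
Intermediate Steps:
z = -40 (z = -5*8 = -40)
I = -323988
Q(H) = (-40 + H)² (Q(H) = (H - 40)² = (-40 + H)²)
((A(-340) + 1335401) + Q(-113)) + I = ((-409 + 1335401) + (-40 - 113)²) - 323988 = (1334992 + (-153)²) - 323988 = (1334992 + 23409) - 323988 = 1358401 - 323988 = 1034413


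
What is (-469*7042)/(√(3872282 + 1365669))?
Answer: -3302698*√5237951/5237951 ≈ -1443.1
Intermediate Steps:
(-469*7042)/(√(3872282 + 1365669)) = -3302698*√5237951/5237951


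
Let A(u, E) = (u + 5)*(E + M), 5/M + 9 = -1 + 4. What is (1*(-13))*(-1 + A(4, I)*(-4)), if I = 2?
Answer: 559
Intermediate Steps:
M = -5/6 (M = 5/(-9 + (-1 + 4)) = 5/(-9 + 3) = 5/(-6) = 5*(-1/6) = -5/6 ≈ -0.83333)
A(u, E) = (5 + u)*(-5/6 + E) (A(u, E) = (u + 5)*(E - 5/6) = (5 + u)*(-5/6 + E))
(1*(-13))*(-1 + A(4, I)*(-4)) = (1*(-13))*(-1 + (-25/6 + 5*2 - 5/6*4 + 2*4)*(-4)) = -13*(-1 + (-25/6 + 10 - 10/3 + 8)*(-4)) = -13*(-1 + (21/2)*(-4)) = -13*(-1 - 42) = -13*(-43) = 559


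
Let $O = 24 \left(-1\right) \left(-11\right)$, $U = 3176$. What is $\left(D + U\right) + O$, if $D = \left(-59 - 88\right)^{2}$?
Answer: $25049$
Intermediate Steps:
$O = 264$ ($O = \left(-24\right) \left(-11\right) = 264$)
$D = 21609$ ($D = \left(-147\right)^{2} = 21609$)
$\left(D + U\right) + O = \left(21609 + 3176\right) + 264 = 24785 + 264 = 25049$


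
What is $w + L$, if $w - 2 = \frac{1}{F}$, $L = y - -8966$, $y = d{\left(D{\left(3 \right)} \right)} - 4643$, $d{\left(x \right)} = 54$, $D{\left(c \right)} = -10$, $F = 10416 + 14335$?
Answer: $\frac{108384630}{24751} \approx 4379.0$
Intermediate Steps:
$F = 24751$
$y = -4589$ ($y = 54 - 4643 = -4589$)
$L = 4377$ ($L = -4589 - -8966 = -4589 + 8966 = 4377$)
$w = \frac{49503}{24751}$ ($w = 2 + \frac{1}{24751} = \frac{49503}{24751} \approx 2.0$)
$w + L = \frac{49503}{24751} + 4377 = \frac{108384630}{24751}$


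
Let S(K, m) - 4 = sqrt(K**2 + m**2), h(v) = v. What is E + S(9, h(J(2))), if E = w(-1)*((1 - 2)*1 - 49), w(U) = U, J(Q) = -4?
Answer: 54 + sqrt(97) ≈ 63.849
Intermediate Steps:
S(K, m) = 4 + sqrt(K**2 + m**2)
E = 50 (E = -((1 - 2)*1 - 49) = -(-1*1 - 49) = -(-1 - 49) = -1*(-50) = 50)
E + S(9, h(J(2))) = 50 + (4 + sqrt(9**2 + (-4)**2)) = 50 + (4 + sqrt(81 + 16)) = 50 + (4 + sqrt(97)) = 54 + sqrt(97)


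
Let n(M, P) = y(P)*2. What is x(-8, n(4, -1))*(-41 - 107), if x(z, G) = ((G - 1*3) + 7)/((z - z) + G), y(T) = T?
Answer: 148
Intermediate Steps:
n(M, P) = 2*P (n(M, P) = P*2 = 2*P)
x(z, G) = (4 + G)/G (x(z, G) = ((G - 3) + 7)/(0 + G) = ((-3 + G) + 7)/G = (4 + G)/G)
x(-8, n(4, -1))*(-41 - 107) = ((4 + 2*(-1))/((2*(-1))))*(-41 - 107) = ((4 - 2)/(-2))*(-148) = -½*2*(-148) = -1*(-148) = 148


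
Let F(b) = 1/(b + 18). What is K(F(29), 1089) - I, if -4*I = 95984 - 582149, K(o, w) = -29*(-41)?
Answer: -481409/4 ≈ -1.2035e+5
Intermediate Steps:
F(b) = 1/(18 + b)
K(o, w) = 1189
I = 486165/4 (I = -(95984 - 582149)/4 = -¼*(-486165) = 486165/4 ≈ 1.2154e+5)
K(F(29), 1089) - I = 1189 - 1*486165/4 = 1189 - 486165/4 = -481409/4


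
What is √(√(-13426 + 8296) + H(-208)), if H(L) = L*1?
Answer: √(-208 + 3*I*√570) ≈ 2.4481 + 14.629*I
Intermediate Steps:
H(L) = L
√(√(-13426 + 8296) + H(-208)) = √(√(-13426 + 8296) - 208) = √(√(-5130) - 208) = √(3*I*√570 - 208) = √(-208 + 3*I*√570)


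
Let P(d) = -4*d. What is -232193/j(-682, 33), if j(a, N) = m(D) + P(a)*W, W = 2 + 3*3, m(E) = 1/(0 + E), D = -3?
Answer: -696579/90023 ≈ -7.7378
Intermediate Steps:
m(E) = 1/E
W = 11 (W = 2 + 9 = 11)
j(a, N) = -⅓ - 44*a (j(a, N) = 1/(-3) - 4*a*11 = -⅓ - 44*a)
-232193/j(-682, 33) = -232193/(-⅓ - 44*(-682)) = -232193/(-⅓ + 30008) = -232193/90023/3 = -232193*3/90023 = -696579/90023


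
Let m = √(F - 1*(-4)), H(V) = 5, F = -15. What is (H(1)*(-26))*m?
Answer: -130*I*√11 ≈ -431.16*I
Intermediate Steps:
m = I*√11 (m = √(-15 - 1*(-4)) = √(-15 + 4) = √(-11) = I*√11 ≈ 3.3166*I)
(H(1)*(-26))*m = (5*(-26))*(I*√11) = -130*I*√11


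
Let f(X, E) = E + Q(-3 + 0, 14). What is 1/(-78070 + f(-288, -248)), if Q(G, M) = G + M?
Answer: -1/78307 ≈ -1.2770e-5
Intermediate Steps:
f(X, E) = 11 + E (f(X, E) = E + ((-3 + 0) + 14) = E + (-3 + 14) = E + 11 = 11 + E)
1/(-78070 + f(-288, -248)) = 1/(-78070 + (11 - 248)) = 1/(-78070 - 237) = 1/(-78307) = -1/78307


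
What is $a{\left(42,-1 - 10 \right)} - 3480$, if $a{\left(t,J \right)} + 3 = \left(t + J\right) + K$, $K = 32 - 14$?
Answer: $-3434$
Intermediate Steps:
$K = 18$
$a{\left(t,J \right)} = 15 + J + t$ ($a{\left(t,J \right)} = -3 + \left(\left(t + J\right) + 18\right) = -3 + \left(\left(J + t\right) + 18\right) = -3 + \left(18 + J + t\right) = 15 + J + t$)
$a{\left(42,-1 - 10 \right)} - 3480 = \left(15 - 11 + 42\right) - 3480 = 46 - 3480 = -3434$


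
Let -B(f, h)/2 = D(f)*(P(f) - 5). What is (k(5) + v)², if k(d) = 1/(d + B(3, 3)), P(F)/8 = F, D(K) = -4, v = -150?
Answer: 554555401/24649 ≈ 22498.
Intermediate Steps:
P(F) = 8*F
B(f, h) = -40 + 64*f (B(f, h) = -(-8)*(8*f - 5) = -(-8)*(-5 + 8*f) = -2*(20 - 32*f) = -40 + 64*f)
k(d) = 1/(152 + d) (k(d) = 1/(d + (-40 + 64*3)) = 1/(d + (-40 + 192)) = 1/(d + 152) = 1/(152 + d))
(k(5) + v)² = (1/(152 + 5) - 150)² = (1/157 - 150)² = (-23549/157)² = 554555401/24649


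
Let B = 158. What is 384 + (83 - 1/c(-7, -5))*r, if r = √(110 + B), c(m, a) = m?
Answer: 384 + 1164*√67/7 ≈ 1745.1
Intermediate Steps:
r = 2*√67 (r = √(110 + 158) = √268 = 2*√67 ≈ 16.371)
384 + (83 - 1/c(-7, -5))*r = 384 + (83 - 1/(-7))*(2*√67) = 384 + (83 - 1*(-⅐))*(2*√67) = 384 + (83 + ⅐)*(2*√67) = 384 + 582*(2*√67)/7 = 384 + 1164*√67/7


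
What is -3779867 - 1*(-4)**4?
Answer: -3780123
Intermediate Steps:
-3779867 - 1*(-4)**4 = -3779867 - 1*256 = -3779867 - 256 = -3780123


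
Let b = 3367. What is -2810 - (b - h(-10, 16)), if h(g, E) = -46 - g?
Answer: -6213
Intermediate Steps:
-2810 - (b - h(-10, 16)) = -2810 - (3367 - (-46 - 1*(-10))) = -2810 - (3367 - (-46 + 10)) = -2810 - (3367 - 1*(-36)) = -2810 - (3367 + 36) = -2810 - 1*3403 = -2810 - 3403 = -6213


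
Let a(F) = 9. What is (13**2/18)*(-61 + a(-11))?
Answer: -4394/9 ≈ -488.22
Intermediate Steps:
(13**2/18)*(-61 + a(-11)) = (13**2/18)*(-61 + 9) = (169*(1/18))*(-52) = (169/18)*(-52) = -4394/9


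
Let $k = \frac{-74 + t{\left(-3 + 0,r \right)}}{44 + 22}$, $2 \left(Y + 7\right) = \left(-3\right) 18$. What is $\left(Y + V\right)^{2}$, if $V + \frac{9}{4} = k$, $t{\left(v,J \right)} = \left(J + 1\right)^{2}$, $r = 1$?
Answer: $\frac{24255625}{17424} \approx 1392.1$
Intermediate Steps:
$t{\left(v,J \right)} = \left(1 + J\right)^{2}$
$Y = -34$ ($Y = -7 + \frac{\left(-3\right) 18}{2} = -7 + \frac{1}{2} \left(-54\right) = -7 - 27 = -34$)
$k = - \frac{35}{33}$ ($k = \frac{-74 + \left(1 + 1\right)^{2}}{44 + 22} = \frac{-74 + 2^{2}}{66} = \left(-74 + 4\right) \frac{1}{66} = \left(-70\right) \frac{1}{66} = - \frac{35}{33} \approx -1.0606$)
$V = - \frac{437}{132}$ ($V = - \frac{9}{4} - \frac{35}{33} = - \frac{437}{132} \approx -3.3106$)
$\left(Y + V\right)^{2} = \left(-34 - \frac{437}{132}\right)^{2} = \left(- \frac{4925}{132}\right)^{2} = \frac{24255625}{17424}$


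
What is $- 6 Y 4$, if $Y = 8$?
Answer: $-192$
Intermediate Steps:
$- 6 Y 4 = \left(-6\right) 8 \cdot 4 = \left(-48\right) 4 = -192$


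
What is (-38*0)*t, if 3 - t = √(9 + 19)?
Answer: 0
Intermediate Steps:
t = 3 - 2*√7 (t = 3 - √(9 + 19) = 3 - √28 = 3 - 2*√7 ≈ -2.2915)
(-38*0)*t = (-38*0)*(3 - 2*√7) = 0*(3 - 2*√7) = 0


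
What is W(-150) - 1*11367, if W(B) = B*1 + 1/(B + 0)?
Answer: -1727551/150 ≈ -11517.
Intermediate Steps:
W(B) = B + 1/B
W(-150) - 1*11367 = (-150 + 1/(-150)) - 1*11367 = (-150 - 1/150) - 11367 = -22501/150 - 11367 = -1727551/150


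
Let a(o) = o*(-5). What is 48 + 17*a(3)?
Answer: -207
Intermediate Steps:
a(o) = -5*o
48 + 17*a(3) = 48 + 17*(-5*3) = 48 + 17*(-15) = 48 - 255 = -207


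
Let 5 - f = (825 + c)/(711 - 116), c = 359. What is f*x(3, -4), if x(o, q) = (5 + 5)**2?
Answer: 35820/119 ≈ 301.01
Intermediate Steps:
x(o, q) = 100 (x(o, q) = 10**2 = 100)
f = 1791/595 (f = 5 - (825 + 359)/(711 - 116) = 5 - 1184/595 = 1791/595 ≈ 3.0101)
f*x(3, -4) = (1791/595)*100 = 35820/119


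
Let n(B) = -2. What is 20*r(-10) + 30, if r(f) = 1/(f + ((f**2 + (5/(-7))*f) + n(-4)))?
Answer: 10060/333 ≈ 30.210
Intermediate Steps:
r(f) = 1/(-2 + f**2 + 2*f/7) (r(f) = 1/(f + ((f**2 + (5/(-7))*f) - 2)) = 1/(f + ((f**2 + (5*(-1/7))*f) - 2)) = 1/(f + ((f**2 - 5*f/7) - 2)) = 1/(f + (-2 + f**2 - 5*f/7)) = 1/(-2 + f**2 + 2*f/7))
20*r(-10) + 30 = 20*(7/(-14 + 2*(-10) + 7*(-10)**2)) + 30 = 20*(7/(-14 - 20 + 7*100)) + 30 = 20*(7/(-14 - 20 + 700)) + 30 = 20*(7/666) + 30 = 70/333 + 30 = 10060/333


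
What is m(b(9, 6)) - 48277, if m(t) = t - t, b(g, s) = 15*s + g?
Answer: -48277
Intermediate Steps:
b(g, s) = g + 15*s
m(t) = 0
m(b(9, 6)) - 48277 = 0 - 48277 = -48277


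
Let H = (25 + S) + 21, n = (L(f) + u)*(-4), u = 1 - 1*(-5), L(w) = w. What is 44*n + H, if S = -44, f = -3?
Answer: -526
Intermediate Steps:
u = 6 (u = 1 + 5 = 6)
n = -12 (n = (-3 + 6)*(-4) = 3*(-4) = -12)
H = 2 (H = (25 - 44) + 21 = -19 + 21 = 2)
44*n + H = 44*(-12) + 2 = -528 + 2 = -526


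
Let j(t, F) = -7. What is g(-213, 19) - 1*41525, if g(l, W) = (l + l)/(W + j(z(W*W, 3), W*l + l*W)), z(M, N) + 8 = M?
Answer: -83121/2 ≈ -41561.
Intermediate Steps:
z(M, N) = -8 + M
g(l, W) = 2*l/(-7 + W) (g(l, W) = (l + l)/(W - 7) = (2*l)/(-7 + W) = 2*l/(-7 + W))
g(-213, 19) - 1*41525 = 2*(-213)/(-7 + 19) - 1*41525 = 2*(-213)/12 - 41525 = 2*(-213)*(1/12) - 41525 = -71/2 - 41525 = -83121/2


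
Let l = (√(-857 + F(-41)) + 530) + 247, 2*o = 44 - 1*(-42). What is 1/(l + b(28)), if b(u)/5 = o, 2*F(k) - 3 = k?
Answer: 248/246235 - I*√219/492470 ≈ 0.0010072 - 3.005e-5*I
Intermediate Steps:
o = 43 (o = (44 - 1*(-42))/2 = (44 + 42)/2 = (½)*86 = 43)
F(k) = 3/2 + k/2
b(u) = 215 (b(u) = 5*43 = 215)
l = 777 + 2*I*√219 (l = (√(-857 + (3/2 + (½)*(-41))) + 530) + 247 = (√(-857 + (3/2 - 41/2)) + 530) + 247 = (√(-857 - 19) + 530) + 247 = (√(-876) + 530) + 247 = (2*I*√219 + 530) + 247 = (530 + 2*I*√219) + 247 = 777 + 2*I*√219 ≈ 777.0 + 29.597*I)
1/(l + b(28)) = 1/((777 + 2*I*√219) + 215) = 1/(992 + 2*I*√219)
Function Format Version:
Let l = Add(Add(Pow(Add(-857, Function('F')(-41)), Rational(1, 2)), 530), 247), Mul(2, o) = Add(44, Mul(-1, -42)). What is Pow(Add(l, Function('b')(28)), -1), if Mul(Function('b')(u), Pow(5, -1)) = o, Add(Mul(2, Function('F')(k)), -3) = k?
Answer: Add(Rational(248, 246235), Mul(Rational(-1, 492470), I, Pow(219, Rational(1, 2)))) ≈ Add(0.0010072, Mul(-3.0050e-5, I))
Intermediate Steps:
o = 43 (o = Mul(Rational(1, 2), Add(44, Mul(-1, -42))) = Mul(Rational(1, 2), Add(44, 42)) = Mul(Rational(1, 2), 86) = 43)
Function('F')(k) = Add(Rational(3, 2), Mul(Rational(1, 2), k))
Function('b')(u) = 215 (Function('b')(u) = Mul(5, 43) = 215)
l = Add(777, Mul(2, I, Pow(219, Rational(1, 2)))) (l = Add(Add(Pow(Add(-857, Add(Rational(3, 2), Mul(Rational(1, 2), -41))), Rational(1, 2)), 530), 247) = Add(Add(Pow(Add(-857, Add(Rational(3, 2), Rational(-41, 2))), Rational(1, 2)), 530), 247) = Add(Add(Pow(Add(-857, -19), Rational(1, 2)), 530), 247) = Add(Add(Pow(-876, Rational(1, 2)), 530), 247) = Add(Add(Mul(2, I, Pow(219, Rational(1, 2))), 530), 247) = Add(Add(530, Mul(2, I, Pow(219, Rational(1, 2)))), 247) = Add(777, Mul(2, I, Pow(219, Rational(1, 2)))) ≈ Add(777.00, Mul(29.597, I)))
Pow(Add(l, Function('b')(28)), -1) = Pow(Add(Add(777, Mul(2, I, Pow(219, Rational(1, 2)))), 215), -1) = Pow(Add(992, Mul(2, I, Pow(219, Rational(1, 2)))), -1)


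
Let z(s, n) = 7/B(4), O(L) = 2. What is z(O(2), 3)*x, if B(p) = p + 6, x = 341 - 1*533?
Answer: -672/5 ≈ -134.40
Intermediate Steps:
x = -192 (x = 341 - 533 = -192)
B(p) = 6 + p
z(s, n) = 7/10 (z(s, n) = 7/(6 + 4) = 7/10)
z(O(2), 3)*x = (7/10)*(-192) = -672/5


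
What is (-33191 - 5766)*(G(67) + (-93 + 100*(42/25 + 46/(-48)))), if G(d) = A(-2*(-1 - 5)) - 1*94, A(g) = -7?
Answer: 28477567/6 ≈ 4.7463e+6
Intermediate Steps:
G(d) = -101 (G(d) = -7 - 1*94 = -7 - 94 = -101)
(-33191 - 5766)*(G(67) + (-93 + 100*(42/25 + 46/(-48)))) = (-33191 - 5766)*(-101 + (-93 + 100*(42/25 + 46/(-48)))) = -38957*(-101 + (-93 + 100*(42*(1/25) + 46*(-1/48)))) = -38957*(-101 + (-93 + 100*(42/25 - 23/24))) = -38957*(-101 + (-93 + 100*(433/600))) = -38957*(-101 + (-93 + 433/6)) = -38957*(-101 - 125/6) = -38957*(-731/6) = 28477567/6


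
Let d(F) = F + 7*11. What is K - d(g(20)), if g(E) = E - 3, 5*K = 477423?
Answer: 476953/5 ≈ 95391.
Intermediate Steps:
K = 477423/5 (K = (1/5)*477423 = 477423/5 ≈ 95485.)
g(E) = -3 + E
d(F) = 77 + F (d(F) = F + 77 = 77 + F)
K - d(g(20)) = 477423/5 - (77 + (-3 + 20)) = 477423/5 - (77 + 17) = 477423/5 - 1*94 = 477423/5 - 94 = 476953/5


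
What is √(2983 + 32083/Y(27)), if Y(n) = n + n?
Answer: √1158990/18 ≈ 59.809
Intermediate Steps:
Y(n) = 2*n
√(2983 + 32083/Y(27)) = √(2983 + 32083/((2*27))) = √(2983 + 32083/54) = √(193165/54) = √1158990/18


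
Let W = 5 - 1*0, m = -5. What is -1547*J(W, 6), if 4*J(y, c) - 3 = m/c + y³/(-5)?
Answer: 211939/24 ≈ 8830.8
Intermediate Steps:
W = 5 (W = 5 + 0 = 5)
J(y, c) = ¾ - 5/(4*c) - y³/20 (J(y, c) = ¾ + (-5/c + y³/(-5))/4 = ¾ + (-5/c + y³*(-⅕))/4 = ¾ + (-5/c - y³/5)/4 = ¾ + (-5/(4*c) - y³/20) = ¾ - 5/(4*c) - y³/20)
-1547*J(W, 6) = -1547*(-25 - 1*6*(-15 + 5³))/(20*6) = -1547*(-25 - 1*6*(-15 + 125))/(20*6) = -1547*(-25 - 1*6*110)/(20*6) = -1547*(-25 - 660)/(20*6) = -1547*(-685)/(20*6) = -1547*(-137/24) = 211939/24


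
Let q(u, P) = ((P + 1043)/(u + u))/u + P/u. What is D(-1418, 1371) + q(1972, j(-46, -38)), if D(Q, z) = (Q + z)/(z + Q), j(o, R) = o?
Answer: 7597141/7777568 ≈ 0.97680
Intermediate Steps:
D(Q, z) = 1 (D(Q, z) = (Q + z)/(Q + z) = 1)
q(u, P) = P/u + (1043 + P)/(2*u²) (q(u, P) = ((1043 + P)/((2*u)))/u + P/u = ((1043 + P)*(1/(2*u)))/u + P/u = ((1043 + P)/(2*u))/u + P/u = (1043 + P)/(2*u²) + P/u = P/u + (1043 + P)/(2*u²))
D(-1418, 1371) + q(1972, j(-46, -38)) = 1 + (½)*(1043 - 46 + 2*(-46)*1972)/1972² = 1 + (½)*(1/3888784)*(1043 - 46 - 181424) = 1 + (½)*(1/3888784)*(-180427) = 1 - 180427/7777568 = 7597141/7777568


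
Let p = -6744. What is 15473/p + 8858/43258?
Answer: -7088287/3392232 ≈ -2.0896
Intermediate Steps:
15473/p + 8858/43258 = 15473/(-6744) + 8858/43258 = 15473*(-1/6744) + 8858*(1/43258) = -15473/6744 + 103/503 = -7088287/3392232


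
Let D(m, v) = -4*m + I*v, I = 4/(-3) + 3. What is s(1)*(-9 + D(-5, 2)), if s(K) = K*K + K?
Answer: 86/3 ≈ 28.667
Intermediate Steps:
I = 5/3 (I = 4*(-⅓) + 3 = -4/3 + 3 = 5/3 ≈ 1.6667)
D(m, v) = -4*m + 5*v/3
s(K) = K + K² (s(K) = K² + K = K + K²)
s(1)*(-9 + D(-5, 2)) = (1*(1 + 1))*(-9 + (-4*(-5) + (5/3)*2)) = (1*2)*(-9 + (20 + 10/3)) = 2*(-9 + 70/3) = 2*(43/3) = 86/3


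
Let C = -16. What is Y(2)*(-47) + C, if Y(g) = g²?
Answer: -204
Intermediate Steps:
Y(2)*(-47) + C = 2²*(-47) - 16 = 4*(-47) - 16 = -188 - 16 = -204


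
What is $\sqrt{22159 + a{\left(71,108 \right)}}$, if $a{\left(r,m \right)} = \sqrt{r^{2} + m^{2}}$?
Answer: $\sqrt{22159 + \sqrt{16705}} \approx 149.29$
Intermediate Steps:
$a{\left(r,m \right)} = \sqrt{m^{2} + r^{2}}$
$\sqrt{22159 + a{\left(71,108 \right)}} = \sqrt{22159 + \sqrt{108^{2} + 71^{2}}} = \sqrt{22159 + \sqrt{11664 + 5041}} = \sqrt{22159 + \sqrt{16705}}$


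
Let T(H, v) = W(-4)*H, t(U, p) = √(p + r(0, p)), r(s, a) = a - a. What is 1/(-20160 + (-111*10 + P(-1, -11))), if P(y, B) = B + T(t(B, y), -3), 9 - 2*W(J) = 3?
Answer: -21281/452880970 - 3*I/452880970 ≈ -4.699e-5 - 6.6243e-9*I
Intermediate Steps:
r(s, a) = 0
t(U, p) = √p (t(U, p) = √(p + 0) = √p)
W(J) = 3 (W(J) = 9/2 - ½*3 = 9/2 - 3/2 = 3)
T(H, v) = 3*H
P(y, B) = B + 3*√y
1/(-20160 + (-111*10 + P(-1, -11))) = 1/(-20160 + (-111*10 + (-11 + 3*√(-1)))) = 1/(-20160 + (-1110 + (-11 + 3*I))) = 1/(-20160 + (-1121 + 3*I)) = 1/(-21281 + 3*I) = (-21281 - 3*I)/452880970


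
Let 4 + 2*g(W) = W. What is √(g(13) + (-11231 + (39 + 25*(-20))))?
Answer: 5*I*√1870/2 ≈ 108.11*I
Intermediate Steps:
g(W) = -2 + W/2
√(g(13) + (-11231 + (39 + 25*(-20)))) = √((-2 + (½)*13) + (-11231 + (39 + 25*(-20)))) = √((-2 + 13/2) + (-11231 + (39 - 500))) = √(9/2 + (-11231 - 461)) = √(9/2 - 11692) = √(-23375/2) = 5*I*√1870/2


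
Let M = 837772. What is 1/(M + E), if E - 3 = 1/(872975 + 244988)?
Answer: 1117963/936601452326 ≈ 1.1936e-6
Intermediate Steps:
E = 3353890/1117963 (E = 3 + 1/(872975 + 244988) = 3 + 1/1117963 = 3353890/1117963 ≈ 3.0000)
1/(M + E) = 1/(837772 + 3353890/1117963) = 1/(936601452326/1117963) = 1117963/936601452326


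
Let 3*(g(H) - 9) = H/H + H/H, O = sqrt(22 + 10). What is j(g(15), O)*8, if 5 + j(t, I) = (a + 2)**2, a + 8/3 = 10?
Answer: 5912/9 ≈ 656.89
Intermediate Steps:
a = 22/3 (a = -8/3 + 10 = 22/3 ≈ 7.3333)
O = 4*sqrt(2) (O = sqrt(32) = 4*sqrt(2) ≈ 5.6569)
g(H) = 29/3 (g(H) = 9 + (H/H + H/H)/3 = 9 + (1 + 1)/3 = 9 + (1/3)*2 = 9 + 2/3 = 29/3)
j(t, I) = 739/9 (j(t, I) = -5 + (22/3 + 2)**2 = -5 + (28/3)**2 = -5 + 784/9 = 739/9)
j(g(15), O)*8 = (739/9)*8 = 5912/9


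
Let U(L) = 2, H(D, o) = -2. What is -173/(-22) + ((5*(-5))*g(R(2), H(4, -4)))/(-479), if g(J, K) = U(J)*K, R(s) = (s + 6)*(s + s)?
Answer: 80667/10538 ≈ 7.6549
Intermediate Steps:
R(s) = 2*s*(6 + s) (R(s) = (6 + s)*(2*s) = 2*s*(6 + s))
g(J, K) = 2*K
-173/(-22) + ((5*(-5))*g(R(2), H(4, -4)))/(-479) = -173/(-22) + ((5*(-5))*(2*(-2)))/(-479) = -173*(-1/22) - 25*(-4)*(-1/479) = 173/22 + 100*(-1/479) = 173/22 - 100/479 = 80667/10538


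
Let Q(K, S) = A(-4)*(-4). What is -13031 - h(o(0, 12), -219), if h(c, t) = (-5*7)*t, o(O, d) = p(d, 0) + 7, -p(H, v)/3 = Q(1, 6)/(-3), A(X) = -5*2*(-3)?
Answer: -20696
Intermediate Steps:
A(X) = 30 (A(X) = -10*(-3) = 30)
Q(K, S) = -120 (Q(K, S) = 30*(-4) = -120)
p(H, v) = -120 (p(H, v) = -(-360)/(-3) = -(-360)*(-1)/3 = -3*40 = -120)
o(O, d) = -113 (o(O, d) = -120 + 7 = -113)
h(c, t) = -35*t
-13031 - h(o(0, 12), -219) = -13031 - (-35)*(-219) = -13031 - 1*7665 = -13031 - 7665 = -20696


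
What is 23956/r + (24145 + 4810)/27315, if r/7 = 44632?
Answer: 485029753/426693078 ≈ 1.1367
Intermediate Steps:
r = 312424 (r = 7*44632 = 312424)
23956/r + (24145 + 4810)/27315 = 23956/312424 + (24145 + 4810)/27315 = 23956*(1/312424) + 28955*(1/27315) = 5989/78106 + 5791/5463 = 485029753/426693078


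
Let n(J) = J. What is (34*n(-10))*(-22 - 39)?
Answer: 20740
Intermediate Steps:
(34*n(-10))*(-22 - 39) = (34*(-10))*(-22 - 39) = -340*(-61) = 20740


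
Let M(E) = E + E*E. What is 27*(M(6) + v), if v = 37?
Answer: 2133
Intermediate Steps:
M(E) = E + E²
27*(M(6) + v) = 27*(6*(1 + 6) + 37) = 27*(6*7 + 37) = 27*(42 + 37) = 27*79 = 2133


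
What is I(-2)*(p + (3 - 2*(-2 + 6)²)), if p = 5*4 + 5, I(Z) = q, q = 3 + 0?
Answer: -12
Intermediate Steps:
q = 3
I(Z) = 3
p = 25 (p = 20 + 5 = 25)
I(-2)*(p + (3 - 2*(-2 + 6)²)) = 3*(25 + (3 - 2*(-2 + 6)²)) = 3*(25 + (3 - 2*4²)) = 3*(25 + (3 - 2*16)) = 3*(25 + (3 - 32)) = 3*(25 - 29) = 3*(-4) = -12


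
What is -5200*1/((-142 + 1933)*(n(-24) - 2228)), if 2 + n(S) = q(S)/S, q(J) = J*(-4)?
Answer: 2600/2000547 ≈ 0.0012996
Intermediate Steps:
q(J) = -4*J
n(S) = -6 (n(S) = -2 + (-4*S)/S = -2 - 4 = -6)
-5200*1/((-142 + 1933)*(n(-24) - 2228)) = -5200*1/((-142 + 1933)*(-6 - 2228)) = -5200/((-2234*1791)) = -5200/(-4001094) = -5200*(-1/4001094) = 2600/2000547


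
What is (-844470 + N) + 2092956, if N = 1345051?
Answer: 2593537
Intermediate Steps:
(-844470 + N) + 2092956 = (-844470 + 1345051) + 2092956 = 500581 + 2092956 = 2593537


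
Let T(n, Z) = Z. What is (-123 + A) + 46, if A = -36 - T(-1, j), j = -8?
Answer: -105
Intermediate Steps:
A = -28 (A = -36 - 1*(-8) = -36 + 8 = -28)
(-123 + A) + 46 = (-123 - 28) + 46 = -151 + 46 = -105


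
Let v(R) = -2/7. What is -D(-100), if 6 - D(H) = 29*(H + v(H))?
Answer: -20400/7 ≈ -2914.3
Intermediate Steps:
v(R) = -2/7 (v(R) = -2*1/7 = -2/7)
D(H) = 100/7 - 29*H (D(H) = 6 - 29*(H - 2/7) = 6 - 29*(-2/7 + H) = 6 - (-58/7 + 29*H) = 6 + (58/7 - 29*H) = 100/7 - 29*H)
-D(-100) = -(100/7 - 29*(-100)) = -(100/7 + 2900) = -1*20400/7 = -20400/7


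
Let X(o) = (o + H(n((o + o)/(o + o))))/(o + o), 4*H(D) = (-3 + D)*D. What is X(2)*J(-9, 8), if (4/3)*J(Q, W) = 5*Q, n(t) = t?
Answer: -405/32 ≈ -12.656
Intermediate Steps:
H(D) = D*(-3 + D)/4 (H(D) = ((-3 + D)*D)/4 = (D*(-3 + D))/4 = D*(-3 + D)/4)
J(Q, W) = 15*Q/4 (J(Q, W) = 3*(5*Q)/4 = 15*Q/4)
X(o) = (-1/2 + o)/(2*o) (X(o) = (o + ((o + o)/(o + o))*(-3 + (o + o)/(o + o))/4)/(o + o) = (o + ((2*o)/((2*o)))*(-3 + (2*o)/((2*o)))/4)/((2*o)) = (o + ((2*o)*(1/(2*o)))*(-3 + (2*o)*(1/(2*o)))/4)*(1/(2*o)) = (o + (1/4)*1*(-3 + 1))*(1/(2*o)) = (o + (1/4)*1*(-2))*(1/(2*o)) = (o - 1/2)*(1/(2*o)) = (-1/2 + o)*(1/(2*o)) = (-1/2 + o)/(2*o))
X(2)*J(-9, 8) = ((1/4)*(-1 + 2*2)/2)*((15/4)*(-9)) = ((1/4)*(1/2)*(-1 + 4))*(-135/4) = ((1/4)*(1/2)*3)*(-135/4) = (3/8)*(-135/4) = -405/32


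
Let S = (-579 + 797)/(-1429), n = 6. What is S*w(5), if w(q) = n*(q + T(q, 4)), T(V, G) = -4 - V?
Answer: 5232/1429 ≈ 3.6613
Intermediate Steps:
w(q) = -24 (w(q) = 6*(q + (-4 - q)) = 6*(-4) = -24)
S = -218/1429 (S = 218*(-1/1429) = -218/1429 ≈ -0.15255)
S*w(5) = -218/1429*(-24) = 5232/1429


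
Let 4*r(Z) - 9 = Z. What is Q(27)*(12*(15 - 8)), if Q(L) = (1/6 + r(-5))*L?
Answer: 2646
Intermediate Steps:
r(Z) = 9/4 + Z/4
Q(L) = 7*L/6 (Q(L) = (1/6 + (9/4 + (¼)*(-5)))*L = (⅙ + (9/4 - 5/4))*L = (⅙ + 1)*L = 7*L/6)
Q(27)*(12*(15 - 8)) = ((7/6)*27)*(12*(15 - 8)) = 63*(12*7)/2 = (63/2)*84 = 2646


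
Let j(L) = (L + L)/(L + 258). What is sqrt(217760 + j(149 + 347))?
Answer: 4*sqrt(1934387377)/377 ≈ 466.65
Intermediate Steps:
j(L) = 2*L/(258 + L) (j(L) = (2*L)/(258 + L) = 2*L/(258 + L))
sqrt(217760 + j(149 + 347)) = sqrt(217760 + 2*(149 + 347)/(258 + (149 + 347))) = sqrt(217760 + 2*496/(258 + 496)) = sqrt(217760 + 2*496/754) = sqrt(217760 + 2*496*(1/754)) = sqrt(217760 + 496/377) = sqrt(82096016/377) = 4*sqrt(1934387377)/377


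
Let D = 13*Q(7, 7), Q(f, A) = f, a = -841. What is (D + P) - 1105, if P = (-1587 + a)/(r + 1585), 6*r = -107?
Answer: -9549210/9403 ≈ -1015.5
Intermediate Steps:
r = -107/6 (r = (⅙)*(-107) = -107/6 ≈ -17.833)
D = 91 (D = 13*7 = 91)
P = -14568/9403 (P = (-1587 - 841)/(-107/6 + 1585) = -2428/9403/6 = -2428*6/9403 = -14568/9403 ≈ -1.5493)
(D + P) - 1105 = (91 - 14568/9403) - 1105 = 841105/9403 - 1105 = -9549210/9403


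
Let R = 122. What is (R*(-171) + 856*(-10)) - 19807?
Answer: -49229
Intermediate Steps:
(R*(-171) + 856*(-10)) - 19807 = (122*(-171) + 856*(-10)) - 19807 = (-20862 - 8560) - 19807 = -29422 - 19807 = -49229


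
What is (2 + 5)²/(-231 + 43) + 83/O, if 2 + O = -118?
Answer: -5371/5640 ≈ -0.95230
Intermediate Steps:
O = -120 (O = -2 - 118 = -120)
(2 + 5)²/(-231 + 43) + 83/O = (2 + 5)²/(-231 + 43) + 83/(-120) = 7²/(-188) + 83*(-1/120) = 49*(-1/188) - 83/120 = -49/188 - 83/120 = -5371/5640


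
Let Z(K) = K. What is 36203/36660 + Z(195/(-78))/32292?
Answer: 14986867/15177240 ≈ 0.98746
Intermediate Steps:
36203/36660 + Z(195/(-78))/32292 = 36203/36660 + (195/(-78))/32292 = 36203*(1/36660) + (195*(-1/78))*(1/32292) = 36203/36660 - 5/2*1/32292 = 36203/36660 - 5/64584 = 14986867/15177240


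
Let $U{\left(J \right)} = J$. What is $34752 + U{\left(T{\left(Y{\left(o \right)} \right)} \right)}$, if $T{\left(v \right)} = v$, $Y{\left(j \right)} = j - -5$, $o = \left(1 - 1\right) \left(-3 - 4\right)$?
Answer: $34757$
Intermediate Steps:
$o = 0$ ($o = 0 \left(-7\right) = 0$)
$Y{\left(j \right)} = 5 + j$ ($Y{\left(j \right)} = j + 5 = 5 + j$)
$34752 + U{\left(T{\left(Y{\left(o \right)} \right)} \right)} = 34752 + \left(5 + 0\right) = 34752 + 5 = 34757$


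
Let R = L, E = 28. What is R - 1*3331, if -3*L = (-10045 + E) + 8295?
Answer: -2757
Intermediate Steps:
L = 574 (L = -((-10045 + 28) + 8295)/3 = -(-10017 + 8295)/3 = -⅓*(-1722) = 574)
R = 574
R - 1*3331 = 574 - 1*3331 = 574 - 3331 = -2757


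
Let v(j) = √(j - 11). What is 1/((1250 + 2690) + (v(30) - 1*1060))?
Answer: 2880/8294381 - √19/8294381 ≈ 0.00034670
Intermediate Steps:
v(j) = √(-11 + j)
1/((1250 + 2690) + (v(30) - 1*1060)) = 1/((1250 + 2690) + (√(-11 + 30) - 1*1060)) = 1/(3940 + (√19 - 1060)) = 1/(3940 + (-1060 + √19)) = 1/(2880 + √19)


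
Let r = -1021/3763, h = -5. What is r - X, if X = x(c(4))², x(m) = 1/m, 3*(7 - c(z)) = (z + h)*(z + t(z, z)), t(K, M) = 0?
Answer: -671992/2351875 ≈ -0.28573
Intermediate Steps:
c(z) = 7 - z*(-5 + z)/3 (c(z) = 7 - (z - 5)*(z + 0)/3 = 7 - (-5 + z)*z/3 = 7 - z*(-5 + z)/3)
X = 9/625 (X = (1/(7 - ⅓*4² + (5/3)*4))² = (1/(7 - ⅓*16 + 20/3))² = (1/(7 - 16/3 + 20/3))² = (1/(25/3))² = (3/25)² = 9/625 ≈ 0.014400)
r = -1021/3763 (r = -1021*1/3763 = -1021/3763 ≈ -0.27133)
r - X = -1021/3763 - 1*9/625 = -1021/3763 - 9/625 = -671992/2351875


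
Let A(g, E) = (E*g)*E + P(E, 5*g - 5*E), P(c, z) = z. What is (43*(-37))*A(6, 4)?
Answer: -168646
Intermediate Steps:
A(g, E) = -5*E + 5*g + g*E**2 (A(g, E) = (E*g)*E + (5*g - 5*E) = g*E**2 + (-5*E + 5*g) = -5*E + 5*g + g*E**2)
(43*(-37))*A(6, 4) = (43*(-37))*(-5*4 + 5*6 + 6*4**2) = -1591*(-20 + 30 + 6*16) = -1591*(-20 + 30 + 96) = -1591*106 = -168646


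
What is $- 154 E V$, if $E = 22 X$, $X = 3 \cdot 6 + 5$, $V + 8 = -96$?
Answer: $8104096$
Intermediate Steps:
$V = -104$ ($V = -8 - 96 = -104$)
$X = 23$ ($X = 18 + 5 = 23$)
$E = 506$ ($E = 22 \cdot 23 = 506$)
$- 154 E V = \left(-154\right) 506 \left(-104\right) = \left(-77924\right) \left(-104\right) = 8104096$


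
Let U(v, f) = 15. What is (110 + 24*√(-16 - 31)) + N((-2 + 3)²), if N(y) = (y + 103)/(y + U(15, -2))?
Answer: 233/2 + 24*I*√47 ≈ 116.5 + 164.54*I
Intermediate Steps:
N(y) = (103 + y)/(15 + y) (N(y) = (y + 103)/(y + 15) = (103 + y)/(15 + y))
(110 + 24*√(-16 - 31)) + N((-2 + 3)²) = (110 + 24*√(-16 - 31)) + (103 + (-2 + 3)²)/(15 + (-2 + 3)²) = (110 + 24*√(-47)) + (103 + 1²)/(15 + 1²) = (110 + 24*(I*√47)) + (103 + 1)/(15 + 1) = (110 + 24*I*√47) + 104/16 = (110 + 24*I*√47) + (1/16)*104 = (110 + 24*I*√47) + 13/2 = 233/2 + 24*I*√47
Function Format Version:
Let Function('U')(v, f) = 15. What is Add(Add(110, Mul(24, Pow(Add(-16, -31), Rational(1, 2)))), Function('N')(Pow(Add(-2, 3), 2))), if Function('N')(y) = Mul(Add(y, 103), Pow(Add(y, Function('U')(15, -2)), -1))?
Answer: Add(Rational(233, 2), Mul(24, I, Pow(47, Rational(1, 2)))) ≈ Add(116.50, Mul(164.54, I))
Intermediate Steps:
Function('N')(y) = Mul(Pow(Add(15, y), -1), Add(103, y)) (Function('N')(y) = Mul(Add(y, 103), Pow(Add(y, 15), -1)) = Mul(Add(103, y), Pow(Add(15, y), -1)) = Mul(Pow(Add(15, y), -1), Add(103, y)))
Add(Add(110, Mul(24, Pow(Add(-16, -31), Rational(1, 2)))), Function('N')(Pow(Add(-2, 3), 2))) = Add(Add(110, Mul(24, Pow(Add(-16, -31), Rational(1, 2)))), Mul(Pow(Add(15, Pow(Add(-2, 3), 2)), -1), Add(103, Pow(Add(-2, 3), 2)))) = Add(Add(110, Mul(24, Pow(-47, Rational(1, 2)))), Mul(Pow(Add(15, Pow(1, 2)), -1), Add(103, Pow(1, 2)))) = Add(Add(110, Mul(24, Mul(I, Pow(47, Rational(1, 2))))), Mul(Pow(Add(15, 1), -1), Add(103, 1))) = Add(Add(110, Mul(24, I, Pow(47, Rational(1, 2)))), Mul(Pow(16, -1), 104)) = Add(Add(110, Mul(24, I, Pow(47, Rational(1, 2)))), Mul(Rational(1, 16), 104)) = Add(Add(110, Mul(24, I, Pow(47, Rational(1, 2)))), Rational(13, 2)) = Add(Rational(233, 2), Mul(24, I, Pow(47, Rational(1, 2))))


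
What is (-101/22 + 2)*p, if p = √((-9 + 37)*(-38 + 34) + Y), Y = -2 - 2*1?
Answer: -57*I*√29/11 ≈ -27.905*I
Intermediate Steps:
Y = -4 (Y = -2 - 2 = -4)
p = 2*I*√29 (p = √((-9 + 37)*(-38 + 34) - 4) = √(28*(-4) - 4) = √(-112 - 4) = √(-116) = 2*I*√29 ≈ 10.77*I)
(-101/22 + 2)*p = (-101/22 + 2)*(2*I*√29) = -57*I*√29/11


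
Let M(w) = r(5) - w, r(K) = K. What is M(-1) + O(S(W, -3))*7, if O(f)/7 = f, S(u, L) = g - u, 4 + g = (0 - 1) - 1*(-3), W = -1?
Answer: -43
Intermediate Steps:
g = -2 (g = -4 + ((0 - 1) - 1*(-3)) = -4 + (-1 + 3) = -4 + 2 = -2)
M(w) = 5 - w
S(u, L) = -2 - u
O(f) = 7*f
M(-1) + O(S(W, -3))*7 = (5 - 1*(-1)) + (7*(-2 - 1*(-1)))*7 = (5 + 1) + (7*(-2 + 1))*7 = 6 + (7*(-1))*7 = 6 - 7*7 = 6 - 49 = -43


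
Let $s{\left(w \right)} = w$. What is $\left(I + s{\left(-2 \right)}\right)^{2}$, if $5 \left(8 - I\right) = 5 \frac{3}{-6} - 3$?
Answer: $\frac{5041}{100} \approx 50.41$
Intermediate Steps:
$I = \frac{91}{10}$ ($I = 8 - \frac{5 \frac{3}{-6} - 3}{5} = 8 - \frac{5 \cdot 3 \left(- \frac{1}{6}\right) - 3}{5} = 8 - \frac{5 \left(- \frac{1}{2}\right) - 3}{5} = 8 - \frac{- \frac{5}{2} - 3}{5} = 8 - - \frac{11}{10} = 8 + \frac{11}{10} = \frac{91}{10} \approx 9.1$)
$\left(I + s{\left(-2 \right)}\right)^{2} = \left(\frac{91}{10} - 2\right)^{2} = \left(\frac{71}{10}\right)^{2} = \frac{5041}{100}$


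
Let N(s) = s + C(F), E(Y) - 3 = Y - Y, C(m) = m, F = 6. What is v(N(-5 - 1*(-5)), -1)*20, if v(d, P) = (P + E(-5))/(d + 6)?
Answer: 10/3 ≈ 3.3333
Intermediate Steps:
E(Y) = 3 (E(Y) = 3 + (Y - Y) = 3 + 0 = 3)
N(s) = 6 + s (N(s) = s + 6 = 6 + s)
v(d, P) = (3 + P)/(6 + d) (v(d, P) = (P + 3)/(d + 6) = (3 + P)/(6 + d))
v(N(-5 - 1*(-5)), -1)*20 = ((3 - 1)/(6 + (6 + (-5 - 1*(-5)))))*20 = (2/(6 + (6 + (-5 + 5))))*20 = (2/(6 + (6 + 0)))*20 = (2/(6 + 6))*20 = (2/12)*20 = ((1/12)*2)*20 = (⅙)*20 = 10/3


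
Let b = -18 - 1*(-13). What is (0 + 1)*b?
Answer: -5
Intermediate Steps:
b = -5 (b = -18 + 13 = -5)
(0 + 1)*b = (0 + 1)*(-5) = 1*(-5) = -5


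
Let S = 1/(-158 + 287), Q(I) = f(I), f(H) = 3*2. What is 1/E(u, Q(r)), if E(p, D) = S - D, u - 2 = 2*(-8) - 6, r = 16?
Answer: -129/773 ≈ -0.16688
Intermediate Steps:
f(H) = 6
Q(I) = 6
S = 1/129 ≈ 0.0077519
u = -20 (u = 2 + (2*(-8) - 6) = 2 + (-16 - 6) = 2 - 22 = -20)
E(p, D) = 1/129 - D
1/E(u, Q(r)) = 1/(1/129 - 1*6) = 1/(1/129 - 6) = 1/(-773/129) = -129/773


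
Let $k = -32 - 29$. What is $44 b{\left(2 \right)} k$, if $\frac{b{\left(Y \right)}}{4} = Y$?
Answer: $-21472$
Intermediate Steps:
$b{\left(Y \right)} = 4 Y$
$k = -61$ ($k = -32 - 29 = -61$)
$44 b{\left(2 \right)} k = 44 \cdot 4 \cdot 2 \left(-61\right) = 44 \cdot 8 \left(-61\right) = 352 \left(-61\right) = -21472$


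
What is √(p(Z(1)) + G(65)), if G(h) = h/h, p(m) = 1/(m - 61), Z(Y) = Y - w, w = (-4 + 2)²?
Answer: 3*√7/8 ≈ 0.99216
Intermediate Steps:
w = 4 (w = (-2)² = 4)
Z(Y) = -4 + Y (Z(Y) = Y - 1*4 = Y - 4 = -4 + Y)
p(m) = 1/(-61 + m)
G(h) = 1
√(p(Z(1)) + G(65)) = √(1/(-61 + (-4 + 1)) + 1) = √(1/(-61 - 3) + 1) = √(1/(-64) + 1) = √(-1/64 + 1) = √(63/64) = 3*√7/8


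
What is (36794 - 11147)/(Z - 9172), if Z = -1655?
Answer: -8549/3609 ≈ -2.3688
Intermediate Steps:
(36794 - 11147)/(Z - 9172) = (36794 - 11147)/(-1655 - 9172) = 25647/(-10827) = 25647*(-1/10827) = -8549/3609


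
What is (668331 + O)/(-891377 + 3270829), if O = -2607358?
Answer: -1939027/2379452 ≈ -0.81491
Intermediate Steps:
(668331 + O)/(-891377 + 3270829) = (668331 - 2607358)/(-891377 + 3270829) = -1939027/2379452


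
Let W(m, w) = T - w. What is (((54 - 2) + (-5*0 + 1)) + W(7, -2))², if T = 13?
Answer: 4624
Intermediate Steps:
W(m, w) = 13 - w
(((54 - 2) + (-5*0 + 1)) + W(7, -2))² = (((54 - 2) + (-5*0 + 1)) + (13 - 1*(-2)))² = ((52 + (0 + 1)) + (13 + 2))² = ((52 + 1) + 15)² = (53 + 15)² = 68² = 4624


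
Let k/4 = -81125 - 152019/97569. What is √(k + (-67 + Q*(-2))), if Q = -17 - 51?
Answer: I*√38130225763435/10841 ≈ 569.59*I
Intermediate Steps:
Q = -68
k = -3517972064/10841 (k = 4*(-81125 - 152019/97569) = 4*(-81125 - 1*16891/10841) = 4*(-81125 - 16891/10841) = 4*(-879493016/10841) = -3517972064/10841 ≈ -3.2451e+5)
√(k + (-67 + Q*(-2))) = √(-3517972064/10841 + (-67 - 68*(-2))) = √(-3517972064/10841 + (-67 + 136)) = √(-3517972064/10841 + 69) = √(-3517224035/10841) = I*√38130225763435/10841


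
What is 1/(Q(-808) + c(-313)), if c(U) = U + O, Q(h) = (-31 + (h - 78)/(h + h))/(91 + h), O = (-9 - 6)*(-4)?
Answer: -579336/146547403 ≈ -0.0039532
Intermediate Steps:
O = 60 (O = -15*(-4) = 60)
Q(h) = (-31 + (-78 + h)/(2*h))/(91 + h) (Q(h) = (-31 + (-78 + h)/((2*h)))/(91 + h) = (-31 + (-78 + h)*(1/(2*h)))/(91 + h) = (-31 + (-78 + h)/(2*h))/(91 + h))
c(U) = 60 + U (c(U) = U + 60 = 60 + U)
1/(Q(-808) + c(-313)) = 1/((½)*(-78 - 61*(-808))/(-808*(91 - 808)) + (60 - 313)) = 1/((½)*(-1/808)*(-78 + 49288)/(-717) - 253) = 1/((½)*(-1/808)*(-1/717)*49210 - 253) = 1/(24605/579336 - 253) = 1/(-146547403/579336) = -579336/146547403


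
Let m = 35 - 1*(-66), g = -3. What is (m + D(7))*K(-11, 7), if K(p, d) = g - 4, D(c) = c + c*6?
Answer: -1050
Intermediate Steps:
D(c) = 7*c (D(c) = c + 6*c = 7*c)
m = 101 (m = 35 + 66 = 101)
K(p, d) = -7 (K(p, d) = -3 - 4 = -7)
(m + D(7))*K(-11, 7) = (101 + 7*7)*(-7) = (101 + 49)*(-7) = 150*(-7) = -1050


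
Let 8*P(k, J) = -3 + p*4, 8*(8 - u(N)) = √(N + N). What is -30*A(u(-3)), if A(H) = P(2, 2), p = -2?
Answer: 165/4 ≈ 41.250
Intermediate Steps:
u(N) = 8 - √2*√N/8 (u(N) = 8 - √(N + N)/8 = 8 - √2*√N/8)
P(k, J) = -11/8 (P(k, J) = (-3 - 2*4)/8 = (-3 - 8)/8 = (⅛)*(-11) = -11/8)
A(H) = -11/8
-30*A(u(-3)) = -30*(-11/8) = 165/4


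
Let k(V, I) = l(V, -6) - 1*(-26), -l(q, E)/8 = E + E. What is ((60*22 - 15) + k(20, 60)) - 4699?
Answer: -3272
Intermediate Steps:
l(q, E) = -16*E (l(q, E) = -8*(E + E) = -16*E)
k(V, I) = 122 (k(V, I) = -16*(-6) - 1*(-26) = 96 + 26 = 122)
((60*22 - 15) + k(20, 60)) - 4699 = ((60*22 - 15) + 122) - 4699 = ((1320 - 15) + 122) - 4699 = (1305 + 122) - 4699 = 1427 - 4699 = -3272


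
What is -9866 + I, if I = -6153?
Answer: -16019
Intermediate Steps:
-9866 + I = -9866 - 6153 = -16019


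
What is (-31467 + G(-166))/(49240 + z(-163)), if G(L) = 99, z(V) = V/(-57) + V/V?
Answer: -446994/701725 ≈ -0.63699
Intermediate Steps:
z(V) = 1 - V/57 (z(V) = V*(-1/57) + 1 = -V/57 + 1 = 1 - V/57)
(-31467 + G(-166))/(49240 + z(-163)) = (-31467 + 99)/(49240 + (1 - 1/57*(-163))) = -31368/(49240 + (1 + 163/57)) = -31368/(49240 + 220/57) = -31368/2806900/57 = -31368*57/2806900 = -446994/701725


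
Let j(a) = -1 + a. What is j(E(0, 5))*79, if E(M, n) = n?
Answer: 316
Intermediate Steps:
j(E(0, 5))*79 = (-1 + 5)*79 = 4*79 = 316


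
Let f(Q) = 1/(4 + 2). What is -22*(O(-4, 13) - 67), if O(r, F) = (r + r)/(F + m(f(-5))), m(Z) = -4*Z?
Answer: 55066/37 ≈ 1488.3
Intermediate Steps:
f(Q) = 1/6
O(r, F) = 2*r/(-2/3 + F) (O(r, F) = (r + r)/(F - 4*1/6) = (2*r)/(F - 2/3) = (2*r)/(-2/3 + F) = 2*r/(-2/3 + F))
-22*(O(-4, 13) - 67) = -22*(6*(-4)/(-2 + 3*13) - 67) = -22*(6*(-4)/(-2 + 39) - 67) = -22*(6*(-4)/37 - 67) = -22*(6*(-4)*(1/37) - 67) = -22*(-24/37 - 67) = -22*(-2503/37) = 55066/37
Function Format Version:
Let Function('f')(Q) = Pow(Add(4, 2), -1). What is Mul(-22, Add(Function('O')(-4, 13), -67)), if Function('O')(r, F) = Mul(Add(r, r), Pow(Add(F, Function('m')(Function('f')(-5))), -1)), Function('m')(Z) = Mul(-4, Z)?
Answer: Rational(55066, 37) ≈ 1488.3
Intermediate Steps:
Function('f')(Q) = Rational(1, 6) (Function('f')(Q) = Pow(6, -1) = Rational(1, 6))
Function('O')(r, F) = Mul(2, r, Pow(Add(Rational(-2, 3), F), -1)) (Function('O')(r, F) = Mul(Add(r, r), Pow(Add(F, Mul(-4, Rational(1, 6))), -1)) = Mul(Mul(2, r), Pow(Add(F, Rational(-2, 3)), -1)) = Mul(Mul(2, r), Pow(Add(Rational(-2, 3), F), -1)) = Mul(2, r, Pow(Add(Rational(-2, 3), F), -1)))
Mul(-22, Add(Function('O')(-4, 13), -67)) = Mul(-22, Add(Mul(6, -4, Pow(Add(-2, Mul(3, 13)), -1)), -67)) = Mul(-22, Add(Mul(6, -4, Pow(Add(-2, 39), -1)), -67)) = Mul(-22, Add(Mul(6, -4, Pow(37, -1)), -67)) = Mul(-22, Add(Mul(6, -4, Rational(1, 37)), -67)) = Mul(-22, Add(Rational(-24, 37), -67)) = Mul(-22, Rational(-2503, 37)) = Rational(55066, 37)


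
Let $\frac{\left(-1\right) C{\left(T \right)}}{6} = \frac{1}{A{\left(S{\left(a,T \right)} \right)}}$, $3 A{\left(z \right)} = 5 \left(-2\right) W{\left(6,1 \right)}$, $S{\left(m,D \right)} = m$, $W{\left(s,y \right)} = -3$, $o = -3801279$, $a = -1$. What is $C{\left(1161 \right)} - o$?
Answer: $\frac{19006392}{5} \approx 3.8013 \cdot 10^{6}$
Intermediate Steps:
$A{\left(z \right)} = 10$ ($A{\left(z \right)} = \frac{5 \left(-2\right) \left(-3\right)}{3} = \frac{\left(-10\right) \left(-3\right)}{3} = \frac{1}{3} \cdot 30 = 10$)
$C{\left(T \right)} = - \frac{3}{5}$ ($C{\left(T \right)} = - \frac{6}{10} = \left(-6\right) \frac{1}{10} = - \frac{3}{5}$)
$C{\left(1161 \right)} - o = - \frac{3}{5} - -3801279 = - \frac{3}{5} + 3801279 = \frac{19006392}{5}$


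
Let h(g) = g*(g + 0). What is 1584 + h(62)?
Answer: 5428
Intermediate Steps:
h(g) = g² (h(g) = g*g = g²)
1584 + h(62) = 1584 + 62² = 1584 + 3844 = 5428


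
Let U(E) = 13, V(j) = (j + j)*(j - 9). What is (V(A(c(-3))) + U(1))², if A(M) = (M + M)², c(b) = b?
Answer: 3829849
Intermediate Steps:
A(M) = 4*M² (A(M) = (2*M)² = 4*M²)
V(j) = 2*j*(-9 + j) (V(j) = (2*j)*(-9 + j) = 2*j*(-9 + j))
(V(A(c(-3))) + U(1))² = (2*(4*(-3)²)*(-9 + 4*(-3)²) + 13)² = (2*(4*9)*(-9 + 4*9) + 13)² = (2*36*(-9 + 36) + 13)² = (2*36*27 + 13)² = (1944 + 13)² = 1957² = 3829849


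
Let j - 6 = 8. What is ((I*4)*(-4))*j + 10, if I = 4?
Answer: -886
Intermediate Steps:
j = 14 (j = 6 + 8 = 14)
((I*4)*(-4))*j + 10 = ((4*4)*(-4))*14 + 10 = (16*(-4))*14 + 10 = -64*14 + 10 = -896 + 10 = -886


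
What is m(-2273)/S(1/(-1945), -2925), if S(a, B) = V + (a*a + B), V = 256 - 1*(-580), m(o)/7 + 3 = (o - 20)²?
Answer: -69616970024525/3951369612 ≈ -17618.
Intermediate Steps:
m(o) = -21 + 7*(-20 + o)² (m(o) = -21 + 7*(o - 20)² = -21 + 7*(-20 + o)²)
V = 836 (V = 256 + 580 = 836)
S(a, B) = 836 + B + a² (S(a, B) = 836 + (a*a + B) = 836 + (a² + B) = 836 + (B + a²) = 836 + B + a²)
m(-2273)/S(1/(-1945), -2925) = (-21 + 7*(-20 - 2273)²)/(836 - 2925 + (1/(-1945))²) = (-21 + 7*(-2293)²)/(836 - 2925 + (-1/1945)²) = (-21 + 7*5257849)/(836 - 2925 + 1/3783025) = (-21 + 36804943)/(-7902739224/3783025) = 36804922*(-3783025/7902739224) = -69616970024525/3951369612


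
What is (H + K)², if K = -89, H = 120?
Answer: 961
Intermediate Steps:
(H + K)² = (120 - 89)² = 31² = 961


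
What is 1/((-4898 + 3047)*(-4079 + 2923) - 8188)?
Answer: 1/2131568 ≈ 4.6914e-7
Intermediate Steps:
1/((-4898 + 3047)*(-4079 + 2923) - 8188) = 1/(-1851*(-1156) - 8188) = 1/(2139756 - 8188) = 1/2131568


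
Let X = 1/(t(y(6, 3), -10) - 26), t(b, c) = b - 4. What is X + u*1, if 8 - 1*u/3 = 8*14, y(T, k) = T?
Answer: -7489/24 ≈ -312.04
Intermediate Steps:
t(b, c) = -4 + b
u = -312 (u = 24 - 24*14 = 24 - 3*112 = 24 - 336 = -312)
X = -1/24 (X = 1/((-4 + 6) - 26) = 1/(2 - 26) = 1/(-24) = -1/24 ≈ -0.041667)
X + u*1 = -1/24 - 312*1 = -1/24 - 312 = -7489/24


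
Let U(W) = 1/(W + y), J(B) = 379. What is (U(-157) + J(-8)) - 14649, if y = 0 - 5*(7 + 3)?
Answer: -2953891/207 ≈ -14270.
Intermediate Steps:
y = -50 (y = 0 - 5*10 = 0 - 50 = -50)
U(W) = 1/(-50 + W) (U(W) = 1/(W - 50) = 1/(-50 + W))
(U(-157) + J(-8)) - 14649 = (1/(-50 - 157) + 379) - 14649 = (1/(-207) + 379) - 14649 = (-1/207 + 379) - 14649 = 78452/207 - 14649 = -2953891/207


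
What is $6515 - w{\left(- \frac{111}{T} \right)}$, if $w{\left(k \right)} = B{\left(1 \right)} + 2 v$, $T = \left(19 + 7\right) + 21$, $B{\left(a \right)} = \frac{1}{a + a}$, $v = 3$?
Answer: $\frac{13017}{2} \approx 6508.5$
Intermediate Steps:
$B{\left(a \right)} = \frac{1}{2 a}$
$T = 47$ ($T = 26 + 21 = 47$)
$w{\left(k \right)} = \frac{13}{2}$ ($w{\left(k \right)} = \frac{1}{2 \cdot 1} + 2 \cdot 3 = \frac{1}{2} \cdot 1 + 6 = \frac{1}{2} + 6 = \frac{13}{2}$)
$6515 - w{\left(- \frac{111}{T} \right)} = 6515 - \frac{13}{2} = \frac{13017}{2}$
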